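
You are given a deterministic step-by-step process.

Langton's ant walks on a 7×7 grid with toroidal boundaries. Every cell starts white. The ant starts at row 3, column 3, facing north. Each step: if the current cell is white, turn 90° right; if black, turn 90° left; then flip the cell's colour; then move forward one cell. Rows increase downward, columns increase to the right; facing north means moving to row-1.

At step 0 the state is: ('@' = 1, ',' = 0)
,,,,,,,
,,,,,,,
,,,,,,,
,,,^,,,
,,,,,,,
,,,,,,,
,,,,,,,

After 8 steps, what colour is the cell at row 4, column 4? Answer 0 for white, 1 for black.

0) ,,,,,,,
,,,,,,,
,,,,,,,
,,,^,,,
,,,,,,,
,,,,,,,
,,,,,,,
1) ,,,,,,,
,,,,,,,
,,,,,,,
,,,@>,,
,,,,,,,
,,,,,,,
,,,,,,,
2) ,,,,,,,
,,,,,,,
,,,,,,,
,,,@@,,
,,,,v,,
,,,,,,,
,,,,,,,
3) ,,,,,,,
,,,,,,,
,,,,,,,
,,,@@,,
,,,<@,,
,,,,,,,
,,,,,,,
4) ,,,,,,,
,,,,,,,
,,,,,,,
,,,^@,,
,,,@@,,
,,,,,,,
,,,,,,,
5) ,,,,,,,
,,,,,,,
,,,,,,,
,,<,@,,
,,,@@,,
,,,,,,,
,,,,,,,
6) ,,,,,,,
,,,,,,,
,,^,,,,
,,@,@,,
,,,@@,,
,,,,,,,
,,,,,,,
7) ,,,,,,,
,,,,,,,
,,@>,,,
,,@,@,,
,,,@@,,
,,,,,,,
,,,,,,,
8) ,,,,,,,
,,,,,,,
,,@@,,,
,,@v@,,
,,,@@,,
,,,,,,,
,,,,,,,

1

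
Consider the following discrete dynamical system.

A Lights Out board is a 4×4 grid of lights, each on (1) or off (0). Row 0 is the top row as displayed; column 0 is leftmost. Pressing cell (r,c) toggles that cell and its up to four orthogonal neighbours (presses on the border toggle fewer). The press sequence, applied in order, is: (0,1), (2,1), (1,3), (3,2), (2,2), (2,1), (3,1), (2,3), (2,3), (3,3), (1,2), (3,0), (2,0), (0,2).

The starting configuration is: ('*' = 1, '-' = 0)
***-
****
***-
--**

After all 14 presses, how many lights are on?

0) ***-
****
***-
--**
1) ----
*-**
***-
--**
2) ----
****
----
-***
3) ---*
**--
---*
-***
4) ---*
**--
--**
----
5) ---*
***-
-*--
--*-
6) ---*
*-*-
*-*-
-**-
7) ---*
*-*-
***-
*---
8) ---*
*-**
**-*
*--*
9) ---*
*-*-
***-
*---
10) ---*
*-*-
****
*-**
11) --**
**-*
**-*
*-**
12) --**
**-*
-*-*
-***
13) --**
-*-*
*--*
****
14) -*--
-***
*--*
****

10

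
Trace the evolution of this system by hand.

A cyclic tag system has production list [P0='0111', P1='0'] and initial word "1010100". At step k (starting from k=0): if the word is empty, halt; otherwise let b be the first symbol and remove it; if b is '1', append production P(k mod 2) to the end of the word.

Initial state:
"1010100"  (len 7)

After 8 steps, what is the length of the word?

11

0) "1010100"  (len 7)
1) "0101000111"  (len 10)
2) "101000111"  (len 9)
3) "010001110111"  (len 12)
4) "10001110111"  (len 11)
5) "00011101110111"  (len 14)
6) "0011101110111"  (len 13)
7) "011101110111"  (len 12)
8) "11101110111"  (len 11)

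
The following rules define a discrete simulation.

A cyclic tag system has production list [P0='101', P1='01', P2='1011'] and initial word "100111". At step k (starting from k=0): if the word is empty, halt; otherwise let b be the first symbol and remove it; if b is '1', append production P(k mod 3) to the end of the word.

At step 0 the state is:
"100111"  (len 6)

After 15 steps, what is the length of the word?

[0] "100111"  (len 6)
[1] "00111101"  (len 8)
[2] "0111101"  (len 7)
[3] "111101"  (len 6)
[4] "11101101"  (len 8)
[5] "110110101"  (len 9)
[6] "101101011011"  (len 12)
[7] "01101011011101"  (len 14)
[8] "1101011011101"  (len 13)
[9] "1010110111011011"  (len 16)
[10] "010110111011011101"  (len 18)
[11] "10110111011011101"  (len 17)
[12] "01101110110111011011"  (len 20)
[13] "1101110110111011011"  (len 19)
[14] "10111011011101101101"  (len 20)
[15] "01110110111011011011011"  (len 23)

23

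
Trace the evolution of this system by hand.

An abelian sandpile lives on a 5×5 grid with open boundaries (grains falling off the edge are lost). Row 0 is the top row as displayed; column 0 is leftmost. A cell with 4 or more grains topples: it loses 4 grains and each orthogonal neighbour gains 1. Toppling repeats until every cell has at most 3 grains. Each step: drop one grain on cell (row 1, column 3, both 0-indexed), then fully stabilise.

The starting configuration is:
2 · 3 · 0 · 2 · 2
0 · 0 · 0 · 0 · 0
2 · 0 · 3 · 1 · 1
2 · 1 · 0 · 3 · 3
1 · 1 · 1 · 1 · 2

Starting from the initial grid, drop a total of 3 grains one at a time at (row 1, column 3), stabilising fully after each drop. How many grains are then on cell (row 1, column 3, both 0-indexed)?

k=0  2 · 3 · 0 · 2 · 2
0 · 0 · 0 · 0 · 0
2 · 0 · 3 · 1 · 1
2 · 1 · 0 · 3 · 3
1 · 1 · 1 · 1 · 2
k=1  2 · 3 · 0 · 2 · 2
0 · 0 · 0 · 1 · 0
2 · 0 · 3 · 1 · 1
2 · 1 · 0 · 3 · 3
1 · 1 · 1 · 1 · 2
k=2  2 · 3 · 0 · 2 · 2
0 · 0 · 0 · 2 · 0
2 · 0 · 3 · 1 · 1
2 · 1 · 0 · 3 · 3
1 · 1 · 1 · 1 · 2
k=3  2 · 3 · 0 · 2 · 2
0 · 0 · 0 · 3 · 0
2 · 0 · 3 · 1 · 1
2 · 1 · 0 · 3 · 3
1 · 1 · 1 · 1 · 2

3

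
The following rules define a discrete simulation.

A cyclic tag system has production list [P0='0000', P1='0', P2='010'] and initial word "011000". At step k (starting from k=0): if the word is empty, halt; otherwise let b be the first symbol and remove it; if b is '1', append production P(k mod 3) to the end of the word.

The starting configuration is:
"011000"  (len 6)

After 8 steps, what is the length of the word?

2

[0] "011000"  (len 6)
[1] "11000"  (len 5)
[2] "10000"  (len 5)
[3] "0000010"  (len 7)
[4] "000010"  (len 6)
[5] "00010"  (len 5)
[6] "0010"  (len 4)
[7] "010"  (len 3)
[8] "10"  (len 2)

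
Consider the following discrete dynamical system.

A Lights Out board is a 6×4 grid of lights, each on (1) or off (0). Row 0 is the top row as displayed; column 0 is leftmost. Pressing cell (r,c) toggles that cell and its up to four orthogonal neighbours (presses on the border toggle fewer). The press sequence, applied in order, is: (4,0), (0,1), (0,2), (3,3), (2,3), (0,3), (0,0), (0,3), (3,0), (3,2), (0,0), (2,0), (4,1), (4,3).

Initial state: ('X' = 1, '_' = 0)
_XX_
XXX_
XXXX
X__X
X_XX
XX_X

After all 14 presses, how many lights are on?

k=0  _XX_
XXX_
XXXX
X__X
X_XX
XX_X
k=1  _XX_
XXX_
XXXX
___X
_XXX
_X_X
k=2  X___
X_X_
XXXX
___X
_XXX
_X_X
k=3  XXXX
X___
XXXX
___X
_XXX
_X_X
k=4  XXXX
X___
XXX_
__X_
_XX_
_X_X
k=5  XXXX
X__X
XX_X
__XX
_XX_
_X_X
k=6  XX__
X___
XX_X
__XX
_XX_
_X_X
k=7  ____
____
XX_X
__XX
_XX_
_X_X
k=8  __XX
___X
XX_X
__XX
_XX_
_X_X
k=9  __XX
___X
_X_X
XXXX
XXX_
_X_X
k=10  __XX
___X
_XXX
X___
XX__
_X_X
k=11  XXXX
X__X
_XXX
X___
XX__
_X_X
k=12  XXXX
___X
X_XX
____
XX__
_X_X
k=13  XXXX
___X
X_XX
_X__
__X_
___X
k=14  XXXX
___X
X_XX
_X_X
___X
____

11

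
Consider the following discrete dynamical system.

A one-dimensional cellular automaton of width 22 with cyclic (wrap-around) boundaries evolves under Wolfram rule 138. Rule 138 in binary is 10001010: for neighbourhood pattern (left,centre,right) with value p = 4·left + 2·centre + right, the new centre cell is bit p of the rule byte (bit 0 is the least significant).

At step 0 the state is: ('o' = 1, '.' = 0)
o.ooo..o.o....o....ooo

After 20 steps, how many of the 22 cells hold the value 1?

8

0) o.ooo..o.o....o....ooo
1) ..oo..o......o....oooo
2) .oo..o......o....oooo.
3) oo..o......o....oooo..
4) o..o......o....oooo..o
5) ..o......o....oooo..oo
6) .o......o....oooo..oo.
7) o......o....oooo..oo..
8) ......o....oooo..oo..o
9) .....o....oooo..oo..o.
10) ....o....oooo..oo..o..
11) ...o....oooo..oo..o...
12) ..o....oooo..oo..o....
13) .o....oooo..oo..o.....
14) o....oooo..oo..o......
15) ....oooo..oo..o......o
16) ...oooo..oo..o......o.
17) ..oooo..oo..o......o..
18) .oooo..oo..o......o...
19) oooo..oo..o......o....
20) ooo..oo..o......o....o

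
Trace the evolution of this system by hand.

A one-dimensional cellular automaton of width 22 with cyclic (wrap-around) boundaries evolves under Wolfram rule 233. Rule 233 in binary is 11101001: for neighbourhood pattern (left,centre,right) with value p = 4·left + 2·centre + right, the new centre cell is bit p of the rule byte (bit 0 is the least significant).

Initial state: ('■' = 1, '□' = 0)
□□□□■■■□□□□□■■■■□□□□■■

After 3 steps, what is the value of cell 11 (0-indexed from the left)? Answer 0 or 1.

k=0  □□□□■■■□□□□□■■■■□□□□■■
k=1  □■■□■■■□■■■□■■■■□■■□■■
k=2  ■■■■■■■■■■■■■■■■■■■■■■
k=3  ■■■■■■■■■■■■■■■■■■■■■■

1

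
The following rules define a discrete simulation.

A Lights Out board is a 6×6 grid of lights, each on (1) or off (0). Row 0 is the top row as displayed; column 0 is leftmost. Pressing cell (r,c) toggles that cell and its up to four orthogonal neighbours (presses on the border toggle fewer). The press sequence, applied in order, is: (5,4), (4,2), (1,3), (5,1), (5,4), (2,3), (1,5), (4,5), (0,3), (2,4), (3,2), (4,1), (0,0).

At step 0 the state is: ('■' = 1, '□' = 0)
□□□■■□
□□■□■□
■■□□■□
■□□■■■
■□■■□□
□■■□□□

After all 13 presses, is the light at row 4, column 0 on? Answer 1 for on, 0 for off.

t=0: □□□■■□
□□■□■□
■■□□■□
■□□■■■
■□■■□□
□■■□□□
t=1: □□□■■□
□□■□■□
■■□□■□
■□□■■■
■□■■■□
□■■■■■
t=2: □□□■■□
□□■□■□
■■□□■□
■□■■■■
■■□□■□
□■□■■■
t=3: □□□□■□
□□□■□□
■■□■■□
■□■■■■
■■□□■□
□■□■■■
t=4: □□□□■□
□□□■□□
■■□■■□
■□■■■■
■□□□■□
■□■■■■
t=5: □□□□■□
□□□■□□
■■□■■□
■□■■■■
■□□□□□
■□■□□□
t=6: □□□□■□
□□□□□□
■■■□□□
■□■□■■
■□□□□□
■□■□□□
t=7: □□□□■■
□□□□■■
■■■□□■
■□■□■■
■□□□□□
■□■□□□
t=8: □□□□■■
□□□□■■
■■■□□■
■□■□■□
■□□□■■
■□■□□■
t=9: □□■■□■
□□□■■■
■■■□□■
■□■□■□
■□□□■■
■□■□□■
t=10: □□■■□■
□□□■□■
■■■■■□
■□■□□□
■□□□■■
■□■□□■
t=11: □□■■□■
□□□■□■
■■□■■□
■■□■□□
■□■□■■
■□■□□■
t=12: □□■■□■
□□□■□■
■■□■■□
■□□■□□
□■□□■■
■■■□□■
t=13: ■■■■□■
■□□■□■
■■□■■□
■□□■□□
□■□□■■
■■■□□■

0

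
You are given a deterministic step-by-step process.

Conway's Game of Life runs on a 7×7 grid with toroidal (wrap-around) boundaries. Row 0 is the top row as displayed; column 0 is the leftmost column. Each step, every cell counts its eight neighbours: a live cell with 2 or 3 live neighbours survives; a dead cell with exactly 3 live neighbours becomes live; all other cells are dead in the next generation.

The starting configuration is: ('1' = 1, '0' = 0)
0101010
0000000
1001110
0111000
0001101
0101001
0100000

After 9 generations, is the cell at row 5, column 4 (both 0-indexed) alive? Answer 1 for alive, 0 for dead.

0

step 0: 0101010
0000000
1001110
0111000
0001101
0101001
0100000
step 1: 0010000
0011011
0101100
1100001
0100110
0001110
0100100
step 2: 0110110
0100010
0101100
0101001
0111000
0011000
0010110
step 3: 0110001
1100010
0101110
0100000
1100100
0000000
0000010
step 4: 0110011
0001010
0100111
0101010
1100000
0000000
0000000
step 5: 0010111
0101000
1001001
0100010
1110000
0000000
0000000
step 6: 0011110
0101000
1100101
0000000
1110000
0100000
0000010
step 7: 0011010
0100001
1110000
0010001
1110000
1110000
0011010
step 8: 0101011
0001001
0010001
0001001
0001001
1000001
0000001
step 9: 0010111
0001101
1011011
1011011
0000011
1000011
0000000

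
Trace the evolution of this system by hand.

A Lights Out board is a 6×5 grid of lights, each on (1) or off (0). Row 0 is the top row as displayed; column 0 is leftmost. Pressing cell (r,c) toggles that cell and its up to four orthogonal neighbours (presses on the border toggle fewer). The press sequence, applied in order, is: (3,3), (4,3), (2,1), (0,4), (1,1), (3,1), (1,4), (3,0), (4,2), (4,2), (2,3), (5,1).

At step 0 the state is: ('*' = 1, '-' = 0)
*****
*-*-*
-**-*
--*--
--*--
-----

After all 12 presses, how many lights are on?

0) *****
*-*-*
-**-*
--*--
--*--
-----
1) *****
*-*-*
-****
---**
--**-
-----
2) *****
*-*-*
-****
----*
----*
---*-
3) *****
***-*
*--**
-*--*
----*
---*-
4) ***--
***--
*--**
-*--*
----*
---*-
5) *-*--
-----
**-**
-*--*
----*
---*-
6) *-*--
-----
*--**
*-*-*
-*--*
---*-
7) *-*-*
---**
*--*-
*-*-*
-*--*
---*-
8) *-*-*
---**
---*-
-**-*
**--*
---*-
9) *-*-*
---**
---*-
-*--*
*-***
--**-
10) *-*-*
---**
---*-
-**-*
**--*
---*-
11) *-*-*
----*
--*-*
-****
**--*
---*-
12) *-*-*
----*
--*-*
-****
*---*
****-

16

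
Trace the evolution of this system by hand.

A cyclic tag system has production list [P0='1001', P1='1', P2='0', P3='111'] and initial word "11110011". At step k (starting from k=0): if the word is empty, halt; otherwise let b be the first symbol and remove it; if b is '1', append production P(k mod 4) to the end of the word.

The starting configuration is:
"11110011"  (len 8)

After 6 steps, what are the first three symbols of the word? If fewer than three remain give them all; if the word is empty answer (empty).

111

gen 0: "11110011"  (len 8)
gen 1: "11100111001"  (len 11)
gen 2: "11001110011"  (len 11)
gen 3: "10011100110"  (len 11)
gen 4: "0011100110111"  (len 13)
gen 5: "011100110111"  (len 12)
gen 6: "11100110111"  (len 11)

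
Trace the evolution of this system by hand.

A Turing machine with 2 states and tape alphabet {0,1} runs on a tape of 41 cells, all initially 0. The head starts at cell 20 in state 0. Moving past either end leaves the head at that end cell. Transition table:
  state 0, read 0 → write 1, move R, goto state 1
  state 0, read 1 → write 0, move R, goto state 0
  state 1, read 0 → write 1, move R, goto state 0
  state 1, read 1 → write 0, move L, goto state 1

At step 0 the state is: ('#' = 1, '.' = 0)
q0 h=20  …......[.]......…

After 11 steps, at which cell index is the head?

gen 0: q0 h=20  …......[.]......…
gen 1: q1 h=21  ….....#[.]......…
gen 2: q0 h=22  …....##[.]......…
gen 3: q1 h=23  …...###[.]......…
gen 4: q0 h=24  …..####[.]......…
gen 5: q1 h=25  ….#####[.]......…
gen 6: q0 h=26  …######[.]......…
gen 7: q1 h=27  …######[.]......…
gen 8: q0 h=28  …######[.]......…
gen 9: q1 h=29  …######[.]......…
gen 10: q0 h=30  …######[.]......…
gen 11: q1 h=31  …######[.]......…

31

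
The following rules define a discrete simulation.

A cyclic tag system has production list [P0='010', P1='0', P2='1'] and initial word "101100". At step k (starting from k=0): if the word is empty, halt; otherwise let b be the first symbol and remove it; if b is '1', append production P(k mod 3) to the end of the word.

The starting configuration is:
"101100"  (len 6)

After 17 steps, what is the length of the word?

step 0: "101100"  (len 6)
step 1: "01100010"  (len 8)
step 2: "1100010"  (len 7)
step 3: "1000101"  (len 7)
step 4: "000101010"  (len 9)
step 5: "00101010"  (len 8)
step 6: "0101010"  (len 7)
step 7: "101010"  (len 6)
step 8: "010100"  (len 6)
step 9: "10100"  (len 5)
step 10: "0100010"  (len 7)
step 11: "100010"  (len 6)
step 12: "000101"  (len 6)
step 13: "00101"  (len 5)
step 14: "0101"  (len 4)
step 15: "101"  (len 3)
step 16: "01010"  (len 5)
step 17: "1010"  (len 4)

4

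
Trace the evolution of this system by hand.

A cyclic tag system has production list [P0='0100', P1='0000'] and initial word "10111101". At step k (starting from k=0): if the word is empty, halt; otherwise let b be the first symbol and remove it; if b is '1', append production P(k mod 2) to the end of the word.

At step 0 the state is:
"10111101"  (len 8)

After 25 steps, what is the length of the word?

19

[0] "10111101"  (len 8)
[1] "01111010100"  (len 11)
[2] "1111010100"  (len 10)
[3] "1110101000100"  (len 13)
[4] "1101010001000000"  (len 16)
[5] "1010100010000000100"  (len 19)
[6] "0101000100000001000000"  (len 22)
[7] "101000100000001000000"  (len 21)
[8] "010001000000010000000000"  (len 24)
[9] "10001000000010000000000"  (len 23)
[10] "00010000000100000000000000"  (len 26)
[11] "0010000000100000000000000"  (len 25)
[12] "010000000100000000000000"  (len 24)
[13] "10000000100000000000000"  (len 23)
[14] "00000001000000000000000000"  (len 26)
[15] "0000001000000000000000000"  (len 25)
[16] "000001000000000000000000"  (len 24)
[17] "00001000000000000000000"  (len 23)
[18] "0001000000000000000000"  (len 22)
[19] "001000000000000000000"  (len 21)
[20] "01000000000000000000"  (len 20)
[21] "1000000000000000000"  (len 19)
[22] "0000000000000000000000"  (len 22)
[23] "000000000000000000000"  (len 21)
[24] "00000000000000000000"  (len 20)
[25] "0000000000000000000"  (len 19)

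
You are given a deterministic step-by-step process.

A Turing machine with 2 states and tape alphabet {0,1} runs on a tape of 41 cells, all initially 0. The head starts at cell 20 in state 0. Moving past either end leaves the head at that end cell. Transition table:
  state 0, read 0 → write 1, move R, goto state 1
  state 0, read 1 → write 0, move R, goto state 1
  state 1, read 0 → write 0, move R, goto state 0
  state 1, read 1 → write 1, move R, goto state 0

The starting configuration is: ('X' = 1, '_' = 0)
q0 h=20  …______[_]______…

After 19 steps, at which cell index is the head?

39

step 0: q0 h=20  …______[_]______…
step 1: q1 h=21  …_____X[_]______…
step 2: q0 h=22  …____X_[_]______…
step 3: q1 h=23  …___X_X[_]______…
step 4: q0 h=24  …__X_X_[_]______…
step 5: q1 h=25  …_X_X_X[_]______…
step 6: q0 h=26  …X_X_X_[_]______…
step 7: q1 h=27  …_X_X_X[_]______…
step 8: q0 h=28  …X_X_X_[_]______…
step 9: q1 h=29  …_X_X_X[_]______…
step 10: q0 h=30  …X_X_X_[_]______…
step 11: q1 h=31  …_X_X_X[_]______…
step 12: q0 h=32  …X_X_X_[_]______…
step 13: q1 h=33  …_X_X_X[_]______…
step 14: q0 h=34  …X_X_X_[_]______|
step 15: q1 h=35  …_X_X_X[_]_____|
step 16: q0 h=36  …X_X_X_[_]____|
step 17: q1 h=37  …_X_X_X[_]___|
step 18: q0 h=38  …X_X_X_[_]__|
step 19: q1 h=39  …_X_X_X[_]_|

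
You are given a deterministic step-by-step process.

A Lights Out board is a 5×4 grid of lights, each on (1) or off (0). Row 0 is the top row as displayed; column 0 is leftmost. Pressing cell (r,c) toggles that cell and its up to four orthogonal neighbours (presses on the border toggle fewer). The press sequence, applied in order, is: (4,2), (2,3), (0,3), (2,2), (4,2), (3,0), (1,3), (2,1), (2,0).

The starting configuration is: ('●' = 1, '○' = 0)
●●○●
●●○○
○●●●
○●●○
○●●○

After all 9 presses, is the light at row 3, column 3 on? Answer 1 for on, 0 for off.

1

k=0  ●●○●
●●○○
○●●●
○●●○
○●●○
k=1  ●●○●
●●○○
○●●●
○●○○
○○○●
k=2  ●●○●
●●○●
○●○○
○●○●
○○○●
k=3  ●●●○
●●○○
○●○○
○●○●
○○○●
k=4  ●●●○
●●●○
○○●●
○●●●
○○○●
k=5  ●●●○
●●●○
○○●●
○●○●
○●●○
k=6  ●●●○
●●●○
●○●●
●○○●
●●●○
k=7  ●●●●
●●○●
●○●○
●○○●
●●●○
k=8  ●●●●
●○○●
○●○○
●●○●
●●●○
k=9  ●●●●
○○○●
●○○○
○●○●
●●●○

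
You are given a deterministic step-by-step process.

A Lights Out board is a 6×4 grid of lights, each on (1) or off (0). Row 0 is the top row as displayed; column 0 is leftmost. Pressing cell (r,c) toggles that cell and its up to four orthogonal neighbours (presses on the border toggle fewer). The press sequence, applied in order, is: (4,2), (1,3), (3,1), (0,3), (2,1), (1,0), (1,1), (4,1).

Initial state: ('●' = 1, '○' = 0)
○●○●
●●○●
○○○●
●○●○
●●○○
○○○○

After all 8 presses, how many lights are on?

0) ○●○●
●●○●
○○○●
●○●○
●●○○
○○○○
1) ○●○●
●●○●
○○○●
●○○○
●○●●
○○●○
2) ○●○○
●●●○
○○○○
●○○○
●○●●
○○●○
3) ○●○○
●●●○
○●○○
○●●○
●●●●
○○●○
4) ○●●●
●●●●
○●○○
○●●○
●●●●
○○●○
5) ○●●●
●○●●
●○●○
○○●○
●●●●
○○●○
6) ●●●●
○●●●
○○●○
○○●○
●●●●
○○●○
7) ●○●●
●○○●
○●●○
○○●○
●●●●
○○●○
8) ●○●●
●○○●
○●●○
○●●○
○○○●
○●●○

12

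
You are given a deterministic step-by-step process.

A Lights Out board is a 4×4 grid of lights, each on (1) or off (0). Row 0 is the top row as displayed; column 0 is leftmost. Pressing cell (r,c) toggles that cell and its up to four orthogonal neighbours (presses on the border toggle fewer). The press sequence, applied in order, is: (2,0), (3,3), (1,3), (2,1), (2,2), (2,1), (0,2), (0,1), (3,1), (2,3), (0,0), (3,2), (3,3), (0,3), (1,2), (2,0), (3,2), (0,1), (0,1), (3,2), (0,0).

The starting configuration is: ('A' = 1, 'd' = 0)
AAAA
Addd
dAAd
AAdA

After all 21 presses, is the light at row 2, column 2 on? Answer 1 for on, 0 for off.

0) AAAA
Addd
dAAd
AAdA
1) AAAA
dddd
AdAd
dAdA
2) AAAA
dddd
AdAA
dAAd
3) AAAd
ddAA
AdAd
dAAd
4) AAAd
dAAA
dAdd
ddAd
5) AAAd
dAdA
ddAA
dddd
6) AAAd
dddA
AAdA
dAdd
7) AddA
ddAA
AAdA
dAdd
8) dAAA
dAAA
AAdA
dAdd
9) dAAA
dAAA
AddA
AdAd
10) dAAA
dAAd
AdAd
AdAA
11) AdAA
AAAd
AdAd
AdAA
12) AdAA
AAAd
Addd
AAdd
13) AdAA
AAAd
AddA
AAAA
14) Addd
AAAA
AddA
AAAA
15) AdAd
Addd
AdAA
AAAA
16) AdAd
dddd
dAAA
dAAA
17) AdAd
dddd
dAdA
dddd
18) dAdd
dAdd
dAdA
dddd
19) AdAd
dddd
dAdA
dddd
20) AdAd
dddd
dAAA
dAAA
21) dAAd
Addd
dAAA
dAAA

1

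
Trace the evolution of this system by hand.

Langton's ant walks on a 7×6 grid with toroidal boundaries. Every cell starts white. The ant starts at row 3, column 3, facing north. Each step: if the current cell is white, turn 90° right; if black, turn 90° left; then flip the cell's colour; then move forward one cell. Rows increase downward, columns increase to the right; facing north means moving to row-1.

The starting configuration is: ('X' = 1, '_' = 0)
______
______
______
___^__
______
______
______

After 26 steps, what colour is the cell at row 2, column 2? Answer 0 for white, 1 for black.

1

[0] ______
______
______
___^__
______
______
______
[1] ______
______
______
___X>_
______
______
______
[2] ______
______
______
___XX_
____v_
______
______
[3] ______
______
______
___XX_
___<X_
______
______
[4] ______
______
______
___^X_
___XX_
______
______
[5] ______
______
______
__<_X_
___XX_
______
______
[6] ______
______
__^___
__X_X_
___XX_
______
______
[7] ______
______
__X>__
__X_X_
___XX_
______
______
[8] ______
______
__XX__
__XvX_
___XX_
______
______
[9] ______
______
__XX__
__<XX_
___XX_
______
______
[10] ______
______
__XX__
___XX_
__vXX_
______
______
[11] ______
______
__XX__
___XX_
_<XXX_
______
______
[12] ______
______
__XX__
_^_XX_
_XXXX_
______
______
[13] ______
______
__XX__
_X>XX_
_XXXX_
______
______
[14] ______
______
__XX__
_XXXX_
_XvXX_
______
______
[15] ______
______
__XX__
_XXXX_
_X_>X_
______
______
[16] ______
______
__XX__
_XX^X_
_X__X_
______
______
[17] ______
______
__XX__
_X<_X_
_X__X_
______
______
[18] ______
______
__XX__
_X__X_
_Xv_X_
______
______
[19] ______
______
__XX__
_X__X_
_<X_X_
______
______
[20] ______
______
__XX__
_X__X_
__X_X_
_v____
______
[21] ______
______
__XX__
_X__X_
__X_X_
<X____
______
[22] ______
______
__XX__
_X__X_
^_X_X_
XX____
______
[23] ______
______
__XX__
_X__X_
X>X_X_
XX____
______
[24] ______
______
__XX__
_X__X_
XXX_X_
Xv____
______
[25] ______
______
__XX__
_X__X_
XXX_X_
X_>___
______
[26] ______
______
__XX__
_X__X_
XXX_X_
X_X___
__v___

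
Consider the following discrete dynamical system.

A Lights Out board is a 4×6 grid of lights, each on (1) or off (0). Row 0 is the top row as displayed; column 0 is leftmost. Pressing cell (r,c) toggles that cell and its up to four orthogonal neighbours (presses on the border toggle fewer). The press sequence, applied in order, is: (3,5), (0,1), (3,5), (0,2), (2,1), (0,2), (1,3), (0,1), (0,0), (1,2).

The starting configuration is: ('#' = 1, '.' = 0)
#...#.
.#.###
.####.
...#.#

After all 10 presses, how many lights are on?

0) #...#.
.#.###
.####.
...#.#
1) #...#.
.#.###
.#####
...##.
2) .##.#.
...###
.#####
...##.
3) .##.#.
...###
.####.
...#.#
4) ...##.
..####
.####.
...#.#
5) ...##.
.#####
#..##.
.#.#.#
6) .##.#.
.#.###
#..##.
.#.#.#
7) .####.
.##..#
#...#.
.#.#.#
8) #..##.
..#..#
#...#.
.#.#.#
9) .#.##.
#.#..#
#...#.
.#.#.#
10) .####.
##.#.#
#.#.#.
.#.#.#

14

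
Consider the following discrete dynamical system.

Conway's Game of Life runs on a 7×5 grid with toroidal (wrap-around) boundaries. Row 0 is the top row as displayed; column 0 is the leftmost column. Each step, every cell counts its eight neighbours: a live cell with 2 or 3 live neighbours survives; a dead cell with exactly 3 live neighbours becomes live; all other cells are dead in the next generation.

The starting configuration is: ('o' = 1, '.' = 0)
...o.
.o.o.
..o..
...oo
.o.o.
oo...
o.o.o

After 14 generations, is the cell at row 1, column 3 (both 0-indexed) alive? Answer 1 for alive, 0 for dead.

gen 0: ...o.
.o.o.
..o..
...oo
.o.o.
oo...
o.o.o
gen 1: oo.o.
...o.
..o.o
...oo
.o.o.
...o.
o.ooo
gen 2: oo...
oo.o.
..o.o
o...o
...o.
oo...
o....
gen 3: ..o..
...o.
..o..
o...o
.o...
oo..o
....o
gen 4: ...o.
..oo.
...oo
oo...
.o...
.o..o
.o.oo
gen 5: .....
..o..
oo.oo
ooo.o
.oo..
.o.oo
...oo
gen 6: ...o.
ooooo
.....
.....
.....
.o..o
o.ooo
gen 7: .....
ooooo
ooooo
.....
.....
.oo.o
ooo..
gen 8: .....
.....
.....
ooooo
.....
..oo.
o.oo.
gen 9: .....
.....
ooooo
ooooo
o....
.oooo
.oooo
gen 10: ..oo.
ooooo
.....
.....
.....
.....
.o..o
gen 11: .....
oo..o
ooooo
.....
.....
.....
..oo.
gen 12: ooooo
.....
..oo.
ooooo
.....
.....
.....
gen 13: ooooo
o....
o....
oo..o
ooooo
.....
ooooo
gen 14: .....
..oo.
.....
.....
..oo.
.....
.....

1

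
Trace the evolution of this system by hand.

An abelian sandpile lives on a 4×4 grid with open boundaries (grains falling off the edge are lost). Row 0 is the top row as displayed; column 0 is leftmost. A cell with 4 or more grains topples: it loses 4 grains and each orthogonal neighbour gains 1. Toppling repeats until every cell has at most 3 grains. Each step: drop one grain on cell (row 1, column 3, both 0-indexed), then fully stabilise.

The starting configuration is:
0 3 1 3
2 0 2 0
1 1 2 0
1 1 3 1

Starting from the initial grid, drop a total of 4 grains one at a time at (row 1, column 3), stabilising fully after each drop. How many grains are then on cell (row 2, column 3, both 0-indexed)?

1

[0] 0 3 1 3
2 0 2 0
1 1 2 0
1 1 3 1
[1] 0 3 1 3
2 0 2 1
1 1 2 0
1 1 3 1
[2] 0 3 1 3
2 0 2 2
1 1 2 0
1 1 3 1
[3] 0 3 1 3
2 0 2 3
1 1 2 0
1 1 3 1
[4] 0 3 2 0
2 0 3 1
1 1 2 1
1 1 3 1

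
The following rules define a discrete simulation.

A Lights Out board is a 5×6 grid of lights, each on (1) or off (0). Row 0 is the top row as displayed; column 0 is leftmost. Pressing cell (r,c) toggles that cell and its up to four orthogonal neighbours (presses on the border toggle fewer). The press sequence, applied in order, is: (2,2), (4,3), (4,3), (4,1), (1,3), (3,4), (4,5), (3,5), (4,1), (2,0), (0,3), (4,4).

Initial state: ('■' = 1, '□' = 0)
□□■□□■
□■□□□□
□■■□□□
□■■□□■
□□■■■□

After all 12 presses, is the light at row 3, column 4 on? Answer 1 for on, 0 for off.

1

k=0  □□■□□■
□■□□□□
□■■□□□
□■■□□■
□□■■■□
k=1  □□■□□■
□■■□□□
□□□■□□
□■□□□■
□□■■■□
k=2  □□■□□■
□■■□□□
□□□■□□
□■□■□■
□□□□□□
k=3  □□■□□■
□■■□□□
□□□■□□
□■□□□■
□□■■■□
k=4  □□■□□■
□■■□□□
□□□■□□
□□□□□■
■■□■■□
k=5  □□■■□■
□■□■■□
□□□□□□
□□□□□■
■■□■■□
k=6  □□■■□■
□■□■■□
□□□□■□
□□□■■□
■■□■□□
k=7  □□■■□■
□■□■■□
□□□□■□
□□□■■■
■■□■■■
k=8  □□■■□■
□■□■■□
□□□□■■
□□□■□□
■■□■■□
k=9  □□■■□■
□■□■■□
□□□□■■
□■□■□□
□□■■■□
k=10  □□■■□■
■■□■■□
■■□□■■
■■□■□□
□□■■■□
k=11  □□□□■■
■■□□■□
■■□□■■
■■□■□□
□□■■■□
k=12  □□□□■■
■■□□■□
■■□□■■
■■□■■□
□□■□□■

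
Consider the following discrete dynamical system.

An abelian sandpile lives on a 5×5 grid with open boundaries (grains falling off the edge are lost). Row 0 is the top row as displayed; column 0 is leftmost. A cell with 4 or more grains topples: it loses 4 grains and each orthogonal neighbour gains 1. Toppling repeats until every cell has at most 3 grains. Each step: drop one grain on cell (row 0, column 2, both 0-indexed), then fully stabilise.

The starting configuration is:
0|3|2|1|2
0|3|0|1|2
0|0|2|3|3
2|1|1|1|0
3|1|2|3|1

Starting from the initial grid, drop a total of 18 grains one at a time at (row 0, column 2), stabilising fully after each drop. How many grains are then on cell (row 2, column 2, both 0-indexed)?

3

0) 0|3|2|1|2
0|3|0|1|2
0|0|2|3|3
2|1|1|1|0
3|1|2|3|1
1) 0|3|3|1|2
0|3|0|1|2
0|0|2|3|3
2|1|1|1|0
3|1|2|3|1
2) 1|1|1|2|2
1|0|2|1|2
0|1|2|3|3
2|1|1|1|0
3|1|2|3|1
3) 1|1|2|2|2
1|0|2|1|2
0|1|2|3|3
2|1|1|1|0
3|1|2|3|1
4) 1|1|3|2|2
1|0|2|1|2
0|1|2|3|3
2|1|1|1|0
3|1|2|3|1
5) 1|2|0|3|2
1|0|3|1|2
0|1|2|3|3
2|1|1|1|0
3|1|2|3|1
6) 1|2|1|3|2
1|0|3|1|2
0|1|2|3|3
2|1|1|1|0
3|1|2|3|1
7) 1|2|2|3|2
1|0|3|1|2
0|1|2|3|3
2|1|1|1|0
3|1|2|3|1
8) 1|2|3|3|2
1|0|3|1|2
0|1|2|3|3
2|1|1|1|0
3|1|2|3|1
9) 1|3|2|0|3
1|1|0|3|2
0|1|3|3|3
2|1|1|1|0
3|1|2|3|1
10) 1|3|3|0|3
1|1|0|3|2
0|1|3|3|3
2|1|1|1|0
3|1|2|3|1
11) 2|0|1|1|3
1|2|1|3|2
0|1|3|3|3
2|1|1|1|0
3|1|2|3|1
12) 2|0|2|1|3
1|2|1|3|2
0|1|3|3|3
2|1|1|1|0
3|1|2|3|1
13) 2|0|3|1|3
1|2|1|3|2
0|1|3|3|3
2|1|1|1|0
3|1|2|3|1
14) 2|1|0|2|3
1|2|2|3|2
0|1|3|3|3
2|1|1|1|0
3|1|2|3|1
15) 2|1|1|2|3
1|2|2|3|2
0|1|3|3|3
2|1|1|1|0
3|1|2|3|1
16) 2|1|2|2|3
1|2|2|3|2
0|1|3|3|3
2|1|1|1|0
3|1|2|3|1
17) 2|1|3|2|3
1|2|2|3|2
0|1|3|3|3
2|1|1|1|0
3|1|2|3|1
18) 2|2|0|3|3
1|2|3|3|2
0|1|3|3|3
2|1|1|1|0
3|1|2|3|1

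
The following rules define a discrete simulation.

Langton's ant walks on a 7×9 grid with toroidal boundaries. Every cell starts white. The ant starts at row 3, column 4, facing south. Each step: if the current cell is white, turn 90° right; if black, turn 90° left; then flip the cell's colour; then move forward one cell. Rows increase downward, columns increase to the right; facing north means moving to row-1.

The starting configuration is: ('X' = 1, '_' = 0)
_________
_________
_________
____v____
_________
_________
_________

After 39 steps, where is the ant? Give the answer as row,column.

0) _________
_________
_________
____v____
_________
_________
_________
1) _________
_________
_________
___<X____
_________
_________
_________
2) _________
_________
___^_____
___XX____
_________
_________
_________
3) _________
_________
___X>____
___XX____
_________
_________
_________
4) _________
_________
___XX____
___Xv____
_________
_________
_________
5) _________
_________
___XX____
___X_>___
_________
_________
_________
6) _________
_________
___XX____
___X_X___
_____v___
_________
_________
7) _________
_________
___XX____
___X_X___
____<X___
_________
_________
8) _________
_________
___XX____
___X^X___
____XX___
_________
_________
9) _________
_________
___XX____
___XX>___
____XX___
_________
_________
10) _________
_________
___XX^___
___XX____
____XX___
_________
_________
11) _________
_________
___XXX>__
___XX____
____XX___
_________
_________
12) _________
_________
___XXXX__
___XX_v__
____XX___
_________
_________
13) _________
_________
___XXXX__
___XX<X__
____XX___
_________
_________
14) _________
_________
___XX^X__
___XXXX__
____XX___
_________
_________
15) _________
_________
___X<_X__
___XXXX__
____XX___
_________
_________
16) _________
_________
___X__X__
___XvXX__
____XX___
_________
_________
17) _________
_________
___X__X__
___X_>X__
____XX___
_________
_________
18) _________
_________
___X_^X__
___X__X__
____XX___
_________
_________
19) _________
_________
___X_X>__
___X__X__
____XX___
_________
_________
20) _________
______^__
___X_X___
___X__X__
____XX___
_________
_________
21) _________
______X>_
___X_X___
___X__X__
____XX___
_________
_________
22) _________
______XX_
___X_X_v_
___X__X__
____XX___
_________
_________
23) _________
______XX_
___X_X<X_
___X__X__
____XX___
_________
_________
24) _________
______^X_
___X_XXX_
___X__X__
____XX___
_________
_________
25) _________
_____<_X_
___X_XXX_
___X__X__
____XX___
_________
_________
26) _____^___
_____X_X_
___X_XXX_
___X__X__
____XX___
_________
_________
27) _____X>__
_____X_X_
___X_XXX_
___X__X__
____XX___
_________
_________
28) _____XX__
_____XvX_
___X_XXX_
___X__X__
____XX___
_________
_________
29) _____XX__
_____<XX_
___X_XXX_
___X__X__
____XX___
_________
_________
30) _____XX__
______XX_
___X_vXX_
___X__X__
____XX___
_________
_________
31) _____XX__
______XX_
___X__>X_
___X__X__
____XX___
_________
_________
32) _____XX__
______^X_
___X___X_
___X__X__
____XX___
_________
_________
33) _____XX__
_____<_X_
___X___X_
___X__X__
____XX___
_________
_________
34) _____^X__
_____X_X_
___X___X_
___X__X__
____XX___
_________
_________
35) ____<_X__
_____X_X_
___X___X_
___X__X__
____XX___
_________
_________
36) ____X_X__
_____X_X_
___X___X_
___X__X__
____XX___
_________
____^____
37) ____X_X__
_____X_X_
___X___X_
___X__X__
____XX___
_________
____X>___
38) ____XvX__
_____X_X_
___X___X_
___X__X__
____XX___
_________
____XX___
39) ____<XX__
_____X_X_
___X___X_
___X__X__
____XX___
_________
____XX___

0,4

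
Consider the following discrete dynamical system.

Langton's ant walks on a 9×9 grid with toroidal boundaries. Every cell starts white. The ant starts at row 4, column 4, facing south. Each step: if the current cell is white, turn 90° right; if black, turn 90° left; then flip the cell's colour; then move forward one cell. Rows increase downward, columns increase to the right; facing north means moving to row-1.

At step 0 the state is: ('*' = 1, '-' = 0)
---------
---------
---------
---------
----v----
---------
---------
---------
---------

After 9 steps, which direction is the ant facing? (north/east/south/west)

east

0) ---------
---------
---------
---------
----v----
---------
---------
---------
---------
1) ---------
---------
---------
---------
---<*----
---------
---------
---------
---------
2) ---------
---------
---------
---^-----
---**----
---------
---------
---------
---------
3) ---------
---------
---------
---*>----
---**----
---------
---------
---------
---------
4) ---------
---------
---------
---**----
---*v----
---------
---------
---------
---------
5) ---------
---------
---------
---**----
---*->---
---------
---------
---------
---------
6) ---------
---------
---------
---**----
---*-*---
-----v---
---------
---------
---------
7) ---------
---------
---------
---**----
---*-*---
----<*---
---------
---------
---------
8) ---------
---------
---------
---**----
---*^*---
----**---
---------
---------
---------
9) ---------
---------
---------
---**----
---**>---
----**---
---------
---------
---------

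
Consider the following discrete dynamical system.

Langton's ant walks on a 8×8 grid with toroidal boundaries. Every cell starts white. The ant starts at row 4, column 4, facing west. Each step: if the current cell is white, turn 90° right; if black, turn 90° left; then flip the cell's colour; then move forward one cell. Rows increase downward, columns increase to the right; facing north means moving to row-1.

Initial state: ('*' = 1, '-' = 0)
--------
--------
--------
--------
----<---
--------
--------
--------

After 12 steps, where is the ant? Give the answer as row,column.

6,4

gen 0: --------
--------
--------
--------
----<---
--------
--------
--------
gen 1: --------
--------
--------
----^---
----*---
--------
--------
--------
gen 2: --------
--------
--------
----*>--
----*---
--------
--------
--------
gen 3: --------
--------
--------
----**--
----*v--
--------
--------
--------
gen 4: --------
--------
--------
----**--
----<*--
--------
--------
--------
gen 5: --------
--------
--------
----**--
-----*--
----v---
--------
--------
gen 6: --------
--------
--------
----**--
-----*--
---<*---
--------
--------
gen 7: --------
--------
--------
----**--
---^-*--
---**---
--------
--------
gen 8: --------
--------
--------
----**--
---*>*--
---**---
--------
--------
gen 9: --------
--------
--------
----**--
---***--
---*v---
--------
--------
gen 10: --------
--------
--------
----**--
---***--
---*->--
--------
--------
gen 11: --------
--------
--------
----**--
---***--
---*-*--
-----v--
--------
gen 12: --------
--------
--------
----**--
---***--
---*-*--
----<*--
--------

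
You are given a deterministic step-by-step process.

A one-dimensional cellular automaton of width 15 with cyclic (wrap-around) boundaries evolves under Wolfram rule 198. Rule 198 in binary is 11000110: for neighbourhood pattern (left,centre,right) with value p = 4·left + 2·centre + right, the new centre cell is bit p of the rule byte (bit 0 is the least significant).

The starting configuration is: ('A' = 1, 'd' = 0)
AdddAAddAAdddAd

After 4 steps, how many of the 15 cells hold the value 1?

8

[0] AdddAAddAAdddAd
[1] AddAdAdAdAddAAd
[2] AdAAdAdAdAdAdAd
[3] AddAdAdAdAdAdAd
[4] AdAAdAdAdAdAdAd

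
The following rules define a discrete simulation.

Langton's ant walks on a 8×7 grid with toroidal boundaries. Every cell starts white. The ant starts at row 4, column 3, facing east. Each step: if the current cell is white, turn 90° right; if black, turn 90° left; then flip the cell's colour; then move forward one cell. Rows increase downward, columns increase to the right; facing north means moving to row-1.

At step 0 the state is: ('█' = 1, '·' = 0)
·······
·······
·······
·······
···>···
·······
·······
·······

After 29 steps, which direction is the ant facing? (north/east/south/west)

south

gen 0: ·······
·······
·······
·······
···>···
·······
·······
·······
gen 1: ·······
·······
·······
·······
···█···
···v···
·······
·······
gen 2: ·······
·······
·······
·······
···█···
··<█···
·······
·······
gen 3: ·······
·······
·······
·······
··^█···
··██···
·······
·······
gen 4: ·······
·······
·······
·······
··█>···
··██···
·······
·······
gen 5: ·······
·······
·······
···^···
··█····
··██···
·······
·······
gen 6: ·······
·······
·······
···█>··
··█····
··██···
·······
·······
gen 7: ·······
·······
·······
···██··
··█·v··
··██···
·······
·······
gen 8: ·······
·······
·······
···██··
··█<█··
··██···
·······
·······
gen 9: ·······
·······
·······
···^█··
··███··
··██···
·······
·······
gen 10: ·······
·······
·······
··<·█··
··███··
··██···
·······
·······
gen 11: ·······
·······
··^····
··█·█··
··███··
··██···
·······
·······
gen 12: ·······
·······
··█>···
··█·█··
··███··
··██···
·······
·······
gen 13: ·······
·······
··██···
··█v█··
··███··
··██···
·······
·······
gen 14: ·······
·······
··██···
··<██··
··███··
··██···
·······
·······
gen 15: ·······
·······
··██···
···██··
··v██··
··██···
·······
·······
gen 16: ·······
·······
··██···
···██··
···>█··
··██···
·······
·······
gen 17: ·······
·······
··██···
···^█··
····█··
··██···
·······
·······
gen 18: ·······
·······
··██···
··<·█··
····█··
··██···
·······
·······
gen 19: ·······
·······
··^█···
··█·█··
····█··
··██···
·······
·······
gen 20: ·······
·······
·<·█···
··█·█··
····█··
··██···
·······
·······
gen 21: ·······
·^·····
·█·█···
··█·█··
····█··
··██···
·······
·······
gen 22: ·······
·█>····
·█·█···
··█·█··
····█··
··██···
·······
·······
gen 23: ·······
·██····
·█v█···
··█·█··
····█··
··██···
·······
·······
gen 24: ·······
·██····
·<██···
··█·█··
····█··
··██···
·······
·······
gen 25: ·······
·██····
··██···
·v█·█··
····█··
··██···
·······
·······
gen 26: ·······
·██····
··██···
<██·█··
····█··
··██···
·······
·······
gen 27: ·······
·██····
^·██···
███·█··
····█··
··██···
·······
·······
gen 28: ·······
·██····
█>██···
███·█··
····█··
··██···
·······
·······
gen 29: ·······
·██····
████···
█v█·█··
····█··
··██···
·······
·······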